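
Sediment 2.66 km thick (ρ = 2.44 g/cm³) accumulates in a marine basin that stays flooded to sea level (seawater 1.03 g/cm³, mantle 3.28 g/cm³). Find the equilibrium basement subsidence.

1.67 km

Submarine loading: the sediment displaces seawater, and the subsidence is in turn flooded, so s (ρ_m − ρ_w) = t (ρ_sed − ρ_w).
s = 2.66 km × (2.44 − 1.03) / (3.28 − 1.03) = 1.67 km.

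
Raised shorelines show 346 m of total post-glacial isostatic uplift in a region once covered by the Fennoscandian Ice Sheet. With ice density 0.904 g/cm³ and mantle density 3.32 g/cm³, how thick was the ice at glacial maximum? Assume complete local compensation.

1270 m

u = t ρ_ice/ρ_m → t = u ρ_m/ρ_ice = 346 m × 3.32/0.904 = 1270 m.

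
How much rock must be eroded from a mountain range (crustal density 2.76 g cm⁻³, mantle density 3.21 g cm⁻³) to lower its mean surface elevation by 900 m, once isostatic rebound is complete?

Net drop Δ = e − u = e − e ρ_c/ρ_m = e (ρ_m − ρ_c)/ρ_m.
e = Δ ρ_m/(ρ_m − ρ_c) = 900 m × 3.21/0.45 = 6420 m.

6420 m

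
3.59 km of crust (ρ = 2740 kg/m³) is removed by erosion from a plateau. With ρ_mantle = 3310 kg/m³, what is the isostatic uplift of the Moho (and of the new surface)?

Unloading: uplift u = e ρ_c/ρ_m = 3.59 km × 2740/3310 = 2.97 km.

2.97 km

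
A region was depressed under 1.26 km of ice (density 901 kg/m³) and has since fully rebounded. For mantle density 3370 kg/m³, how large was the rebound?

0.337 km

Removing the load lets mantle flow back in; uplift u satisfies ρ_ice t = ρ_m u.
u = t ρ_ice/ρ_m = 1.26 km × 901/3370 = 0.337 km.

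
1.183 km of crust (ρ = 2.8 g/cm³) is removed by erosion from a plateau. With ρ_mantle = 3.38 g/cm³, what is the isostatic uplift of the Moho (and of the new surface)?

Unloading: uplift u = e ρ_c/ρ_m = 1.183 km × 2.8/3.38 = 0.98 km.

0.98 km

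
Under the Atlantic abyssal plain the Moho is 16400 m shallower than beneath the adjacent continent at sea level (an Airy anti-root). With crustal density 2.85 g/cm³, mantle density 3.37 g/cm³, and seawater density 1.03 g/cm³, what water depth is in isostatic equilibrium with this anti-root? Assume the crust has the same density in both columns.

Replacing a thickness d of crust by seawater at the top must be balanced by replacing crust with mantle at the base: d (ρ_c − ρ_w) = a (ρ_m − ρ_c).
d = a (ρ_m − ρ_c)/(ρ_c − ρ_w) = 16400 m × 0.52/1.82 = 4690 m.

4690 m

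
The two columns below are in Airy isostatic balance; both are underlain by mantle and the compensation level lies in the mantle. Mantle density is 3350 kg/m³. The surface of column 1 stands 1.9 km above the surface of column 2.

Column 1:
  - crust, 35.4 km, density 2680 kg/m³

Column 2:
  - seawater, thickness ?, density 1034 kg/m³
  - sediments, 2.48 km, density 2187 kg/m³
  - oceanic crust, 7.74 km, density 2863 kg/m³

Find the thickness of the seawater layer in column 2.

4.62 km

Take the compensation level at the base of the deeper column (depth z_c below the surface of column 1) and equate Σ ρ_i t_i down to z_c; mantle fills any gap and the z_c terms cancel.
Column 1: 35.4×2680 + (z_c − 35.4)×3350
Column 2: 1.9×0 + x×1034 + 2.48×2187 + 7.74×2863 + (z_c − 1.9 − 10.22 − x)×3350
The z_c×3350 term appears on both sides and cancels. Collect the known terms of each column as K = Σ(ρt)_known − 3350 × (depth of known layers): K_1 = 94872 − 3350×35.4 = −23718; K_2 = 27583.38 − 3350×(1.9 + 10.22) = −13018.62.
Balance: K_1 = K_2 − x×(3350 − 1034), so x = (K_2 − K_1)/(3350 − 1034) = 10699.4/2316 = 4.62 km.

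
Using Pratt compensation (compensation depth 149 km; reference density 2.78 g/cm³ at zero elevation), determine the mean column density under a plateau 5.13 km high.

Pratt balance: ρ_ref D = ρ (D + h).
ρ = ρ_ref D/(D + h) = 2.78 × 149 km/(149 km + 5.13 km) = 2.69 g/cm³.

2.69 g/cm³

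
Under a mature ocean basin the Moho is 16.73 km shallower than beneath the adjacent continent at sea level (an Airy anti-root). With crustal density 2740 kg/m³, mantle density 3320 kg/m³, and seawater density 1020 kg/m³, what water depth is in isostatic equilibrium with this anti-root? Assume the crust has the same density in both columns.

5.64 km

Replacing a thickness d of crust by seawater at the top must be balanced by replacing crust with mantle at the base: d (ρ_c − ρ_w) = a (ρ_m − ρ_c).
d = a (ρ_m − ρ_c)/(ρ_c − ρ_w) = 16.73 km × 580/1720 = 5.64 km.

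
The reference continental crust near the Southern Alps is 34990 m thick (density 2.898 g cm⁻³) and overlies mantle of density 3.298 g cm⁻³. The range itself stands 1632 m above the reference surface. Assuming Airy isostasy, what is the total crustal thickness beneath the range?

Root depth r = h ρ_c / (ρ_m − ρ_c) = 1632 m × 2.898 / 0.4 = 11820 m.
Total thickness = T + h + r = 34990 m + 1632 m + 11820 m = 48400 m.

48400 m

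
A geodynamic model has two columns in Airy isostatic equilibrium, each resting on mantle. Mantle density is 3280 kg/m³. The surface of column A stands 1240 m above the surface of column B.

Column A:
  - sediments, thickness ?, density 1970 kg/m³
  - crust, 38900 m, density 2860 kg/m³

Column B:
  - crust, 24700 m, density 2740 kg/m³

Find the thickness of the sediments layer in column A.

Take the compensation level at the base of the deeper column (depth z_c below the surface of column A) and equate Σ ρ_i t_i down to z_c; mantle fills any gap and the z_c terms cancel.
Column A: x×1970 + 38900×2860 + (z_c − 38900 − x)×3280
Column B: 1240×0 + 24700×2740 + (z_c − 1240 − 24700)×3280
The z_c×3280 term appears on both sides and cancels. Collect the known terms of each column as K = Σ(ρt)_known − 3280 × (depth of known layers): K_A = 111254000 − 3280×38900 = −16338000; K_B = 67678000 − 3280×(1240 + 24700) = −17405200.
Balance: K_A − x×(3280 − 1970) = K_B, so x = (K_A − K_B)/(3280 − 1970) = 1067200/1310 = 815 m.

815 m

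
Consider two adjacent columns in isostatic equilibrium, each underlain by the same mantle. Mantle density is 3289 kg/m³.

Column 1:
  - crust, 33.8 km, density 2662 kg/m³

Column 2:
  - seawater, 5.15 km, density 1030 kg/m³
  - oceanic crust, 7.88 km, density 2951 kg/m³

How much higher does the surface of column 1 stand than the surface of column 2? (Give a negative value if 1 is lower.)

For any compensation level in the mantle, the mantle terms cancel and isostasy reduces to e = (Σt_1 − Σt_2) − (Σ(ρt)_1 − Σ(ρt)_2) / ρ_m.
Σt_1 = 33.8 km; Σt_2 = 13.03 km; Σ(ρt)_1 = 89975.6; Σ(ρt)_2 = 28558.38 (in km·kg/m³).
e = (33.8 − 13.03) − (89975.6 − 28558.38) / 3289 = 2.1 km.

2.1 km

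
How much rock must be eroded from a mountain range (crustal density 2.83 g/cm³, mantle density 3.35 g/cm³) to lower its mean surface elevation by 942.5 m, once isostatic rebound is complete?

Net drop Δ = e − u = e − e ρ_c/ρ_m = e (ρ_m − ρ_c)/ρ_m.
e = Δ ρ_m/(ρ_m − ρ_c) = 942.5 m × 3.35/0.52 = 6070 m.

6070 m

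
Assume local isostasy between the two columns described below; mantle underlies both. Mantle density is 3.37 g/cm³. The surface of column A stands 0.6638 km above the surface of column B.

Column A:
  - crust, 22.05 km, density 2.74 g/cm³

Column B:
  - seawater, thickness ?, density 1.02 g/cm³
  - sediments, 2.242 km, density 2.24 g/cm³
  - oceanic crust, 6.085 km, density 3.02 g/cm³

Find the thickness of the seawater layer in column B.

2.98 km

Take the compensation level at the base of the deeper column (depth z_c below the surface of column A) and equate Σ ρ_i t_i down to z_c; mantle fills any gap and the z_c terms cancel.
Column A: 22.05×2.74 + (z_c − 22.05)×3.37
Column B: 0.6638×0 + x×1.02 + 2.242×2.24 + 6.085×3.02 + (z_c − 0.6638 − 8.327 − x)×3.37
The z_c×3.37 term appears on both sides and cancels. Collect the known terms of each column as K = Σ(ρt)_known − 3.37 × (depth of known layers): K_A = 60.417 − 3.37×22.05 = −13.8915; K_B = 23.39878 − 3.37×(0.6638 + 8.327) = −6.900216.
Balance: K_A = K_B − x×(3.37 − 1.02), so x = (K_B − K_A)/(3.37 − 1.02) = 6.99128/2.35 = 2.98 km.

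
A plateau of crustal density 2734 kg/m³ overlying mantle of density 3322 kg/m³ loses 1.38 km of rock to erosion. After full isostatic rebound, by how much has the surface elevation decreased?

0.244 km

Rebound u = e ρ_c/ρ_m = 1.38 km × 2734/3322 = 1.136 km.
Net surface drop = e − u = 1.38 km − 1.136 km = e (ρ_m − ρ_c)/ρ_m = 0.244 km.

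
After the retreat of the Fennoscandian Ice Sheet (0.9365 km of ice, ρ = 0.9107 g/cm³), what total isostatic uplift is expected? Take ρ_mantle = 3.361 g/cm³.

Removing the load lets mantle flow back in; uplift u satisfies ρ_ice t = ρ_m u.
u = t ρ_ice/ρ_m = 0.9365 km × 0.9107/3.361 = 0.254 km.

0.254 km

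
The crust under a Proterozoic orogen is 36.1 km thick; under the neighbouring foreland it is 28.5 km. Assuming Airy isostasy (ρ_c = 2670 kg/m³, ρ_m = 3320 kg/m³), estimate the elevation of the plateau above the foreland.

Excess crust Δ = 36.1 km − 28.5 km = 7.6 km, split between elevation h and root r with h + r = Δ.
Airy balance ρ_c h = (ρ_m − ρ_c) r gives r = h ρ_c/(ρ_m − ρ_c), so h (1 + ρ_c/(ρ_m − ρ_c)) = Δ, i.e. h = Δ (ρ_m − ρ_c)/ρ_m.
h = 7.6 km × 650/3320 = 1.49 km.

1.49 km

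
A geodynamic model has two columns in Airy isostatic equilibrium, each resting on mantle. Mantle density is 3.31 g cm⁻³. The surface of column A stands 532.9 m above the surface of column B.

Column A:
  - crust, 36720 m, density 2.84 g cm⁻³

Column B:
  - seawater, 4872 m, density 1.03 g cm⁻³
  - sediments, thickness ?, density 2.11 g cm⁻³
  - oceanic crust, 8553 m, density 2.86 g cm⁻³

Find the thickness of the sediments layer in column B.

Take the compensation level at the base of the deeper column (depth z_c below the surface of column A) and equate Σ ρ_i t_i down to z_c; mantle fills any gap and the z_c terms cancel.
Column A: 36720×2.84 + (z_c − 36720)×3.31
Column B: 532.9×0 + 4872×1.03 + x×2.11 + 8553×2.86 + (z_c − 532.9 − 13425 − x)×3.31
The z_c×3.31 term appears on both sides and cancels. Collect the known terms of each column as K = Σ(ρt)_known − 3.31 × (depth of known layers): K_A = 104284.8 − 3.31×36720 = −17258.4; K_B = 29479.74 − 3.31×(532.9 + 13425) = −16720.909.
Balance: K_A = K_B − x×(3.31 − 2.11), so x = (K_B − K_A)/(3.31 − 2.11) = 537.491/1.2 = 448 m.

448 m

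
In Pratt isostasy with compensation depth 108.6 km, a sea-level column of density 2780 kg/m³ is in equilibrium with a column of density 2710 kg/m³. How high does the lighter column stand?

ρ_ref D = ρ (D + h) → h = D (ρ_ref − ρ)/ρ.
h = 108.6 km × (2780 − 2710)/2710 = 2.81 km.

2.81 km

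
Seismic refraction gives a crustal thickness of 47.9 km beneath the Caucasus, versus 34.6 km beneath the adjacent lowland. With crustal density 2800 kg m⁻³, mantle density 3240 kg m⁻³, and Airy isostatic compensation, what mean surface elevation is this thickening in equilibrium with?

Excess crust Δ = 47.9 km − 34.6 km = 13.3 km, split between elevation h and root r with h + r = Δ.
Airy balance ρ_c h = (ρ_m − ρ_c) r gives r = h ρ_c/(ρ_m − ρ_c), so h (1 + ρ_c/(ρ_m − ρ_c)) = Δ, i.e. h = Δ (ρ_m − ρ_c)/ρ_m.
h = 13.3 km × 440/3240 = 1.81 km.

1.81 km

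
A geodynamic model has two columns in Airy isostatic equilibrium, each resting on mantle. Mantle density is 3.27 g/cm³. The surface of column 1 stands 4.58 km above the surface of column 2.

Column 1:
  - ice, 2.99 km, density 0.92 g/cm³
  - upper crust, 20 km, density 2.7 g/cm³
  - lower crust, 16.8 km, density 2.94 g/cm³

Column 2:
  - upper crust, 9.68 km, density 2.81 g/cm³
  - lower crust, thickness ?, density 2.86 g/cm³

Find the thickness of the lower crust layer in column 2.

11.1 km

Take the compensation level at the base of the deeper column (depth z_c below the surface of column 1) and equate Σ ρ_i t_i down to z_c; mantle fills any gap and the z_c terms cancel.
Column 1: 2.99×0.92 + 20×2.7 + 16.8×2.94 + (z_c − 39.79)×3.27
Column 2: 4.58×0 + 9.68×2.81 + x×2.86 + (z_c − 4.58 − 9.68 − x)×3.27
The z_c×3.27 term appears on both sides and cancels. Collect the known terms of each column as K = Σ(ρt)_known − 3.27 × (depth of known layers): K_1 = 106.1428 − 3.27×39.79 = −23.9705; K_2 = 27.2008 − 3.27×(4.58 + 9.68) = −19.4294.
Balance: K_1 = K_2 − x×(3.27 − 2.86), so x = (K_2 − K_1)/(3.27 − 2.86) = 4.5411/0.41 = 11.1 km.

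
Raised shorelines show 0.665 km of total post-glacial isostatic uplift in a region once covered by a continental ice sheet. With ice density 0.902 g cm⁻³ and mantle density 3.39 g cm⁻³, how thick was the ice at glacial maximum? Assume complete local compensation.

u = t ρ_ice/ρ_m → t = u ρ_m/ρ_ice = 0.665 km × 3.39/0.902 = 2.5 km.

2.5 km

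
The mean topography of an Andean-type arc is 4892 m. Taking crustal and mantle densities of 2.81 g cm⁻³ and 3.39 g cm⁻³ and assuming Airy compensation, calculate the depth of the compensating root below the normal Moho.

Equating mass per unit area of the two columns: the weight of the topography is balanced by the buoyancy of the root, ρ_c h = (ρ_m − ρ_c) r.
r = h · ρ_c / (ρ_m − ρ_c) = 4892 m × 2.81 / (3.39 − 2.81) = 23700 m.

23700 m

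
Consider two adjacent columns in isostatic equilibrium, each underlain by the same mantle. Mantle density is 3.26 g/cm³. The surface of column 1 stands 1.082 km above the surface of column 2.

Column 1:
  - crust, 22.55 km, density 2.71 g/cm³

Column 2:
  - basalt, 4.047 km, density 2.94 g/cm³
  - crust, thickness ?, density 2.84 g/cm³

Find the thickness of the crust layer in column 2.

18 km

Take the compensation level at the base of the deeper column (depth z_c below the surface of column 1) and equate Σ ρ_i t_i down to z_c; mantle fills any gap and the z_c terms cancel.
Column 1: 22.55×2.71 + (z_c − 22.55)×3.26
Column 2: 1.082×0 + 4.047×2.94 + x×2.84 + (z_c − 1.082 − 4.047 − x)×3.26
The z_c×3.26 term appears on both sides and cancels. Collect the known terms of each column as K = Σ(ρt)_known − 3.26 × (depth of known layers): K_1 = 61.1105 − 3.26×22.55 = −12.4025; K_2 = 11.89818 − 3.26×(1.082 + 4.047) = −4.82236.
Balance: K_1 = K_2 − x×(3.26 − 2.84), so x = (K_2 − K_1)/(3.26 − 2.84) = 7.58014/0.42 = 18 km.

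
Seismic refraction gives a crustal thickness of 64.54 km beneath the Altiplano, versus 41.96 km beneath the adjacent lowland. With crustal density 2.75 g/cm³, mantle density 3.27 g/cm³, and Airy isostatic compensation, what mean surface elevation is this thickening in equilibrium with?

3.59 km

Excess crust Δ = 64.54 km − 41.96 km = 22.58 km, split between elevation h and root r with h + r = Δ.
Airy balance ρ_c h = (ρ_m − ρ_c) r gives r = h ρ_c/(ρ_m − ρ_c), so h (1 + ρ_c/(ρ_m − ρ_c)) = Δ, i.e. h = Δ (ρ_m − ρ_c)/ρ_m.
h = 22.58 km × 0.52/3.27 = 3.59 km.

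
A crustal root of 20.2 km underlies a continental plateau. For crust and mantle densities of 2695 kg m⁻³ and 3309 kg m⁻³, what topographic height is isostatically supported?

Isostatic balance requires: ρ_c h = (ρ_m − ρ_c) r.
h = r (ρ_m − ρ_c) / ρ_c = 20.2 km × (3309 − 2695) / 2695 = 4.6 km.

4.6 km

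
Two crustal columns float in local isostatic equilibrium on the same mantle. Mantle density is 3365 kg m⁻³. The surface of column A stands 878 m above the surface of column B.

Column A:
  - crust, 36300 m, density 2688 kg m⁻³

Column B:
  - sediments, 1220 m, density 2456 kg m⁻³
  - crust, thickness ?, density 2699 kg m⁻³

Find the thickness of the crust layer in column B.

30800 m

Take the compensation level at the base of the deeper column (depth z_c below the surface of column A) and equate Σ ρ_i t_i down to z_c; mantle fills any gap and the z_c terms cancel.
Column A: 36300×2688 + (z_c − 36300)×3365
Column B: 878×0 + 1220×2456 + x×2699 + (z_c − 878 − 1220 − x)×3365
The z_c×3365 term appears on both sides and cancels. Collect the known terms of each column as K = Σ(ρt)_known − 3365 × (depth of known layers): K_A = 97574400 − 3365×36300 = −24575100; K_B = 2996320 − 3365×(878 + 1220) = −4063450.
Balance: K_A = K_B − x×(3365 − 2699), so x = (K_B − K_A)/(3365 − 2699) = 20511600/666 = 30800 m.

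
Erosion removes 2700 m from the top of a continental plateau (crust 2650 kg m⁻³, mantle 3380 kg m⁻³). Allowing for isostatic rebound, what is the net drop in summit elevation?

Rebound u = e ρ_c/ρ_m = 2700 m × 2650/3380 = 2117 m.
Net surface drop = e − u = 2700 m − 2117 m = e (ρ_m − ρ_c)/ρ_m = 583 m.

583 m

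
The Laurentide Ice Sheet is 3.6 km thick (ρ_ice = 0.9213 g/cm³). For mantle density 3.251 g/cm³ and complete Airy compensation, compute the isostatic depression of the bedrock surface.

For local isostatic compensation: the ice load ρ_ice t is balanced by mantle displaced below, ρ_m s.
s = t ρ_ice / ρ_m = 3.6 km × 0.9213/3.251 = 1.02 km.

1.02 km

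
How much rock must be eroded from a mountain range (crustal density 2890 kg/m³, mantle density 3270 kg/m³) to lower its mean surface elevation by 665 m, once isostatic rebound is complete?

Net drop Δ = e − u = e − e ρ_c/ρ_m = e (ρ_m − ρ_c)/ρ_m.
e = Δ ρ_m/(ρ_m − ρ_c) = 665 m × 3270/380 = 5720 m.

5720 m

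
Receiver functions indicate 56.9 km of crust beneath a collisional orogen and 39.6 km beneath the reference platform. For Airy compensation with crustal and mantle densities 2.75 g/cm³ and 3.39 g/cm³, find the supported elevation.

3.27 km

Excess crust Δ = 56.9 km − 39.6 km = 17.3 km, split between elevation h and root r with h + r = Δ.
Airy balance ρ_c h = (ρ_m − ρ_c) r gives r = h ρ_c/(ρ_m − ρ_c), so h (1 + ρ_c/(ρ_m − ρ_c)) = Δ, i.e. h = Δ (ρ_m − ρ_c)/ρ_m.
h = 17.3 km × 0.64/3.39 = 3.27 km.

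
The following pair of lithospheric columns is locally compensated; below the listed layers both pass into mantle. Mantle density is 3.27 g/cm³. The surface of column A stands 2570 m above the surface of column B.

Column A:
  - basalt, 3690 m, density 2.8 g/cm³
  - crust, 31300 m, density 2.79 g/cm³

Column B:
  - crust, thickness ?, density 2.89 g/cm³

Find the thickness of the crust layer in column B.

Take the compensation level at the base of the deeper column (depth z_c below the surface of column A) and equate Σ ρ_i t_i down to z_c; mantle fills any gap and the z_c terms cancel.
Column A: 3690×2.8 + 31300×2.79 + (z_c − 34990)×3.27
Column B: 2570×0 + x×2.89 + (z_c − 2570 − 0 − x)×3.27
The z_c×3.27 term appears on both sides and cancels. Collect the known terms of each column as K = Σ(ρt)_known − 3.27 × (depth of known layers): K_A = 97659 − 3.27×34990 = −16758.3; K_B = 0 − 3.27×(2570 + 0) = −8403.9.
Balance: K_A = K_B − x×(3.27 − 2.89), so x = (K_B − K_A)/(3.27 − 2.89) = 8354.4/0.38 = 22000 m.

22000 m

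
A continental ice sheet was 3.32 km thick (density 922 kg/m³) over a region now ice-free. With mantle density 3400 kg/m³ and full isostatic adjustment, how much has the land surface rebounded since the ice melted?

Removing the load lets mantle flow back in; uplift u satisfies ρ_ice t = ρ_m u.
u = t ρ_ice/ρ_m = 3.32 km × 922/3400 = 0.9 km.

0.9 km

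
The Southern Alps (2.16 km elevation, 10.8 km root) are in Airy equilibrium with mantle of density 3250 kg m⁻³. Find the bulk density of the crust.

2710 kg m⁻³

ρ_c h = (ρ_m − ρ_c) r → ρ_c (h + r) = ρ_m r → ρ_c = ρ_m r / (h + r).
ρ_c = 3250 × 10.8 km / (2.16 km + 10.8 km) = 2710 kg m⁻³.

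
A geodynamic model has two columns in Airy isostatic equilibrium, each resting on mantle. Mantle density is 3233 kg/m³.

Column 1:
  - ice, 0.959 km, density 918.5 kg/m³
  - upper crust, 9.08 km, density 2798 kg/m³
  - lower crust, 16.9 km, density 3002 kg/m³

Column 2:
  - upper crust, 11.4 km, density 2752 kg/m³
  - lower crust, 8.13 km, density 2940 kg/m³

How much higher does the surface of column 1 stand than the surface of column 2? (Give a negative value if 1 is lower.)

For any compensation level in the mantle, the mantle terms cancel and isostasy reduces to e = (Σt_1 − Σt_2) − (Σ(ρt)_1 − Σ(ρt)_2) / ρ_m.
Σt_1 = 26.939 km; Σt_2 = 19.53 km; Σ(ρt)_1 = 77020.4815; Σ(ρt)_2 = 55275 (in km·kg/m³).
e = (26.939 − 19.53) − (77020.4815 − 55275) / 3233 = 0.683 km.

0.683 km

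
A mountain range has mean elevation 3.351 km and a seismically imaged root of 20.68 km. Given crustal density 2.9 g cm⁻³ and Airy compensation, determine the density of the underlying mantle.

Airy balance: ρ_c h = (ρ_m − ρ_c) r → ρ_m = ρ_c (1 + h/r).
ρ_m = 2.9 × (1 + 3.351 km/20.68 km) = 3.37 g cm⁻³.

3.37 g cm⁻³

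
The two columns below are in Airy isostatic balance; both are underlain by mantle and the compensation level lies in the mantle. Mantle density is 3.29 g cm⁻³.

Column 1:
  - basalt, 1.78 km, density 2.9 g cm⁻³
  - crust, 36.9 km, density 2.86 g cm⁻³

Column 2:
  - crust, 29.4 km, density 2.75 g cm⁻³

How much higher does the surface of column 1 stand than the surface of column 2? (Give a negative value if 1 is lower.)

0.208 km

For any compensation level in the mantle, the mantle terms cancel and isostasy reduces to e = (Σt_1 − Σt_2) − (Σ(ρt)_1 − Σ(ρt)_2) / ρ_m.
Σt_1 = 38.68 km; Σt_2 = 29.4 km; Σ(ρt)_1 = 110.696; Σ(ρt)_2 = 80.85 (in km·g cm⁻³).
e = (38.68 − 29.4) − (110.696 − 80.85) / 3.29 = 0.208 km.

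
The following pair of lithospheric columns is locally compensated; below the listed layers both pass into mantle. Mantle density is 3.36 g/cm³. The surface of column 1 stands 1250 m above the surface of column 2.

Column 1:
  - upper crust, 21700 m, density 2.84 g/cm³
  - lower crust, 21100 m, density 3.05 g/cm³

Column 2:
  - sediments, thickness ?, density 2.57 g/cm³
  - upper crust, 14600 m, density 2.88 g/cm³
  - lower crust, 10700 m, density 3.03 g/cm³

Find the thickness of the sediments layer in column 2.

Take the compensation level at the base of the deeper column (depth z_c below the surface of column 1) and equate Σ ρ_i t_i down to z_c; mantle fills any gap and the z_c terms cancel.
Column 1: 21700×2.84 + 21100×3.05 + (z_c − 42800)×3.36
Column 2: 1250×0 + x×2.57 + 14600×2.88 + 10700×3.03 + (z_c − 1250 − 25300 − x)×3.36
The z_c×3.36 term appears on both sides and cancels. Collect the known terms of each column as K = Σ(ρt)_known − 3.36 × (depth of known layers): K_1 = 125983 − 3.36×42800 = −17825; K_2 = 74469 − 3.36×(1250 + 25300) = −14739.
Balance: K_1 = K_2 − x×(3.36 − 2.57), so x = (K_2 − K_1)/(3.36 − 2.57) = 3086/0.79 = 3910 m.

3910 m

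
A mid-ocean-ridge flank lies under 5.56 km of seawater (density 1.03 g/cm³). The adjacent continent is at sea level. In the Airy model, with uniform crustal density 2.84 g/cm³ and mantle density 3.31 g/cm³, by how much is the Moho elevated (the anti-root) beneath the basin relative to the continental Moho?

In Airy isostatic equilibrium: replacing crust with seawater at the top is compensated by replacing crust with mantle at the base: d (ρ_c − ρ_w) = a (ρ_m − ρ_c).
a = d (ρ_c − ρ_w)/(ρ_m − ρ_c) = 5.56 km × 1.81/0.47 = 21.4 km.

21.4 km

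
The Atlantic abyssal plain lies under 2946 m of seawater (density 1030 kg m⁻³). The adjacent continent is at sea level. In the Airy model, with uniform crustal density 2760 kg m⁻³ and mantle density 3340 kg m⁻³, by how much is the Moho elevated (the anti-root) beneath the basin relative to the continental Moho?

8790 m

Balancing pressure at the compensation depth: replacing crust with seawater at the top is compensated by replacing crust with mantle at the base: d (ρ_c − ρ_w) = a (ρ_m − ρ_c).
a = d (ρ_c − ρ_w)/(ρ_m − ρ_c) = 2946 m × 1730/580 = 8790 m.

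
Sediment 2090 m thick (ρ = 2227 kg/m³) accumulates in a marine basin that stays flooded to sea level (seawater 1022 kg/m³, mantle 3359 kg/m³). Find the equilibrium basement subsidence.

Submarine loading: the sediment displaces seawater, and the subsidence is in turn flooded, so s (ρ_m − ρ_w) = t (ρ_sed − ρ_w).
s = 2090 m × (2227 − 1022) / (3359 − 1022) = 1080 m.

1080 m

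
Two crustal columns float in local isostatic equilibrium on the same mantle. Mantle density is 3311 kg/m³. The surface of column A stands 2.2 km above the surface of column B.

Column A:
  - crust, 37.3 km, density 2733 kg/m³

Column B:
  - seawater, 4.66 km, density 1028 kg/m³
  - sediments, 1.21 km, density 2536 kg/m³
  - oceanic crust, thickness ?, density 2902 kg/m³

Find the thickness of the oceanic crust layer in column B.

Take the compensation level at the base of the deeper column (depth z_c below the surface of column A) and equate Σ ρ_i t_i down to z_c; mantle fills any gap and the z_c terms cancel.
Column A: 37.3×2733 + (z_c − 37.3)×3311
Column B: 2.2×0 + 4.66×1028 + 1.21×2536 + x×2902 + (z_c − 2.2 − 5.87 − x)×3311
The z_c×3311 term appears on both sides and cancels. Collect the known terms of each column as K = Σ(ρt)_known − 3311 × (depth of known layers): K_A = 101940.9 − 3311×37.3 = −21559.4; K_B = 7859.04 − 3311×(2.2 + 5.87) = −18860.73.
Balance: K_A = K_B − x×(3311 − 2902), so x = (K_B − K_A)/(3311 − 2902) = 2698.67/409 = 6.6 km.

6.6 km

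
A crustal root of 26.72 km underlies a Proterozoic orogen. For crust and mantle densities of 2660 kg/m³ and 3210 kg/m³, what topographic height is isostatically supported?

Isostatic balance requires: ρ_c h = (ρ_m − ρ_c) r.
h = r (ρ_m − ρ_c) / ρ_c = 26.72 km × (3210 − 2660) / 2660 = 5.52 km.

5.52 km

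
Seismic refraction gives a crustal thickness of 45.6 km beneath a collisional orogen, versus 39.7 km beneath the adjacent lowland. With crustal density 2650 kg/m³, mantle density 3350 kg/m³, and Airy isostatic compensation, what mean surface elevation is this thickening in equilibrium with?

Excess crust Δ = 45.6 km − 39.7 km = 5.9 km, split between elevation h and root r with h + r = Δ.
Airy balance ρ_c h = (ρ_m − ρ_c) r gives r = h ρ_c/(ρ_m − ρ_c), so h (1 + ρ_c/(ρ_m − ρ_c)) = Δ, i.e. h = Δ (ρ_m − ρ_c)/ρ_m.
h = 5.9 km × 700/3350 = 1.23 km.

1.23 km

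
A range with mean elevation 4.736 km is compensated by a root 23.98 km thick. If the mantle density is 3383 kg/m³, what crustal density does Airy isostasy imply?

2830 kg/m³

ρ_c h = (ρ_m − ρ_c) r → ρ_c (h + r) = ρ_m r → ρ_c = ρ_m r / (h + r).
ρ_c = 3383 × 23.98 km / (4.736 km + 23.98 km) = 2830 kg/m³.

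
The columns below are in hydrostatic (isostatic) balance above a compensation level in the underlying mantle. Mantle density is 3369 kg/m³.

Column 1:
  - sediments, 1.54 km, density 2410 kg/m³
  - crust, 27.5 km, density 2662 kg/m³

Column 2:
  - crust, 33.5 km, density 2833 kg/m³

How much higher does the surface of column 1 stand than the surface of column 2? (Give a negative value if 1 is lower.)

0.88 km

For any compensation level in the mantle, the mantle terms cancel and isostasy reduces to e = (Σt_1 − Σt_2) − (Σ(ρt)_1 − Σ(ρt)_2) / ρ_m.
Σt_1 = 29.04 km; Σt_2 = 33.5 km; Σ(ρt)_1 = 76916.4; Σ(ρt)_2 = 94905.5 (in km·kg/m³).
e = (29.04 − 33.5) − (76916.4 − 94905.5) / 3369 = 0.88 km.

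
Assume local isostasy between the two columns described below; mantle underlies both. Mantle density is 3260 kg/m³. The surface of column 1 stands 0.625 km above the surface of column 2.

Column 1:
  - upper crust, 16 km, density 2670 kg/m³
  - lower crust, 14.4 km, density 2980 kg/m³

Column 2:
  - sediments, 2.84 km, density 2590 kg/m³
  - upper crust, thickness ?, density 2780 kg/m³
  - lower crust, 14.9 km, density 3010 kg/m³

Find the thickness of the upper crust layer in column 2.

Take the compensation level at the base of the deeper column (depth z_c below the surface of column 1) and equate Σ ρ_i t_i down to z_c; mantle fills any gap and the z_c terms cancel.
Column 1: 16×2670 + 14.4×2980 + (z_c − 30.4)×3260
Column 2: 0.625×0 + 2.84×2590 + x×2780 + 14.9×3010 + (z_c − 0.625 − 17.74 − x)×3260
The z_c×3260 term appears on both sides and cancels. Collect the known terms of each column as K = Σ(ρt)_known − 3260 × (depth of known layers): K_1 = 85632 − 3260×30.4 = −13472; K_2 = 52204.6 − 3260×(0.625 + 17.74) = −7665.3.
Balance: K_1 = K_2 − x×(3260 − 2780), so x = (K_2 − K_1)/(3260 − 2780) = 5806.7/480 = 12.1 km.

12.1 km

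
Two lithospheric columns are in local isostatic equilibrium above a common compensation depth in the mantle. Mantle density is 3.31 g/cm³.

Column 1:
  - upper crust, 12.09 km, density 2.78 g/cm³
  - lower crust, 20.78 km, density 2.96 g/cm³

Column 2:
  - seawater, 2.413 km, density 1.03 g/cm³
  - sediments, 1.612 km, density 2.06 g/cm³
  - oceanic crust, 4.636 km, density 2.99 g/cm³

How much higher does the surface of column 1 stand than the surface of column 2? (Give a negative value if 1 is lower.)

1.41 km

For any compensation level in the mantle, the mantle terms cancel and isostasy reduces to e = (Σt_1 − Σt_2) − (Σ(ρt)_1 − Σ(ρt)_2) / ρ_m.
Σt_1 = 32.87 km; Σt_2 = 8.661 km; Σ(ρt)_1 = 95.119; Σ(ρt)_2 = 19.66775 (in km·g/cm³).
e = (32.87 − 8.661) − (95.119 − 19.66775) / 3.31 = 1.41 km.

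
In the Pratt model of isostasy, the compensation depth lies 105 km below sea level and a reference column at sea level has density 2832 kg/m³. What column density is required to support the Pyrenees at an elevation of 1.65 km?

Pratt balance: ρ_ref D = ρ (D + h).
ρ = ρ_ref D/(D + h) = 2832 × 105 km/(105 km + 1.65 km) = 2790 kg/m³.

2790 kg/m³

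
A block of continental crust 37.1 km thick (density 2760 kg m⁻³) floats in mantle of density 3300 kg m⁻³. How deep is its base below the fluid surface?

31 km

Draft d = t ρ_obj/ρ_fluid = 37.1 km × 2760/3300 = 31 km.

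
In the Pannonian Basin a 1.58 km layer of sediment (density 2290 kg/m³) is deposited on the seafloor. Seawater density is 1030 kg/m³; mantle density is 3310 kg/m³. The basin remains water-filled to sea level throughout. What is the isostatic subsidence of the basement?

Submarine loading: the sediment displaces seawater, and the subsidence is in turn flooded, so s (ρ_m − ρ_w) = t (ρ_sed − ρ_w).
s = 1.58 km × (2290 − 1030) / (3310 − 1030) = 0.873 km.

0.873 km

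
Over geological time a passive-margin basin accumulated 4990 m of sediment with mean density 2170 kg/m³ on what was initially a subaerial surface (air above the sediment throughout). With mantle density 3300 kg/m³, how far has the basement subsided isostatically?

3280 m

Subaerial load: s = t ρ_sed / ρ_m = 4990 m × 2170/3300 = 3280 m.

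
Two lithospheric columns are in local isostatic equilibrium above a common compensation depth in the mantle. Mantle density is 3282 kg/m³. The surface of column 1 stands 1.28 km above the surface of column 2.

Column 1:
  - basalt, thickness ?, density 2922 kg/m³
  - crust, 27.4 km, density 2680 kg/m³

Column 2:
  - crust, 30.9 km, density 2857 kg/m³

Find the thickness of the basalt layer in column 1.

Take the compensation level at the base of the deeper column (depth z_c below the surface of column 1) and equate Σ ρ_i t_i down to z_c; mantle fills any gap and the z_c terms cancel.
Column 1: x×2922 + 27.4×2680 + (z_c − 27.4 − x)×3282
Column 2: 1.28×0 + 30.9×2857 + (z_c − 1.28 − 30.9)×3282
The z_c×3282 term appears on both sides and cancels. Collect the known terms of each column as K = Σ(ρt)_known − 3282 × (depth of known layers): K_1 = 73432 − 3282×27.4 = −16494.8; K_2 = 88281.3 − 3282×(1.28 + 30.9) = −17333.46.
Balance: K_1 − x×(3282 − 2922) = K_2, so x = (K_1 − K_2)/(3282 − 2922) = 838.66/360 = 2.33 km.

2.33 km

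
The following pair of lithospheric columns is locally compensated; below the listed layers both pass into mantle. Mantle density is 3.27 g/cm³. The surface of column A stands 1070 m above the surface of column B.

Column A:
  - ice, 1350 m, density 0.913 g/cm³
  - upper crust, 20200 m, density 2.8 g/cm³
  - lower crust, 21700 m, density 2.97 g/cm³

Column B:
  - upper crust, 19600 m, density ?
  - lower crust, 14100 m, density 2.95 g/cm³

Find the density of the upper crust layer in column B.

Take the compensation level at the base of the deeper column (depth z_c below the surface of column A) and equate Σ ρ_i t_i down to z_c; mantle fills any gap and the z_c terms cancel.
Column A: 1350×0.913 + 20200×2.8 + 21700×2.97 + (z_c − 43250)×3.27
Column B: 1070×0 + 19600×ρ + 14100×2.95 + (z_c − 1070 − 33700)×3.27
The z_c×3.27 term appears on both sides and cancels. Collect the known terms of each column as K = Σ(ρt)_known − 3.27 × (depth of known layers): K_A = 122241.55 − 3.27×43250 = −19185.95; K_B = 41595 − 3.27×(1070 + 33700) = −72102.9.
Balance: K_A = K_B + 19600×ρ, so ρ = (K_A − K_B)/19600 = 52917/19600 = 2.7 g/cm³.

2.7 g/cm³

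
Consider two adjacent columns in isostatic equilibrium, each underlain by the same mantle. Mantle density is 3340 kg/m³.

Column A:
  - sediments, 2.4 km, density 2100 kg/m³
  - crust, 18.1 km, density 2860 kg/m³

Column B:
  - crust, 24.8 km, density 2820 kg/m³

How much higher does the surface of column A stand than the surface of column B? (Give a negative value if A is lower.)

−0.369 km

For any compensation level in the mantle, the mantle terms cancel and isostasy reduces to e = (Σt_A − Σt_B) − (Σ(ρt)_A − Σ(ρt)_B) / ρ_m.
Σt_A = 20.5 km; Σt_B = 24.8 km; Σ(ρt)_A = 56806; Σ(ρt)_B = 69936 (in km·kg/m³).
e = (20.5 − 24.8) − (56806 − 69936) / 3340 = −0.369 km.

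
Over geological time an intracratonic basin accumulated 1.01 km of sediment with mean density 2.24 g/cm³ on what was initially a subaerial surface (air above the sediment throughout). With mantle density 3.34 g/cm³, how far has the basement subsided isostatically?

0.677 km

Subaerial load: s = t ρ_sed / ρ_m = 1.01 km × 2.24/3.34 = 0.677 km.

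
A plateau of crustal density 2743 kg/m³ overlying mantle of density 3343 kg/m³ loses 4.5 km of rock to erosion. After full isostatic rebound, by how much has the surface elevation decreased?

0.808 km

Rebound u = e ρ_c/ρ_m = 4.5 km × 2743/3343 = 3.692 km.
Net surface drop = e − u = 4.5 km − 3.692 km = e (ρ_m − ρ_c)/ρ_m = 0.808 km.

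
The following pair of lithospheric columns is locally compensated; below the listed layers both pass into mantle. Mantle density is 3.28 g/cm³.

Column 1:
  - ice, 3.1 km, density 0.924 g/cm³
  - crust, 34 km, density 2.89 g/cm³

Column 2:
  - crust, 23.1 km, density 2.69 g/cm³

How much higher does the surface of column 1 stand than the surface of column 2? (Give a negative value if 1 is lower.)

For any compensation level in the mantle, the mantle terms cancel and isostasy reduces to e = (Σt_1 − Σt_2) − (Σ(ρt)_1 − Σ(ρt)_2) / ρ_m.
Σt_1 = 37.1 km; Σt_2 = 23.1 km; Σ(ρt)_1 = 101.1244; Σ(ρt)_2 = 62.139 (in km·g/cm³).
e = (37.1 − 23.1) − (101.1244 − 62.139) / 3.28 = 2.11 km.

2.11 km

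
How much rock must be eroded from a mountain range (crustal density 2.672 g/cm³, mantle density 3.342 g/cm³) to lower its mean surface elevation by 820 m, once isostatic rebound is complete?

Net drop Δ = e − u = e − e ρ_c/ρ_m = e (ρ_m − ρ_c)/ρ_m.
e = Δ ρ_m/(ρ_m − ρ_c) = 820 m × 3.342/0.67 = 4090 m.

4090 m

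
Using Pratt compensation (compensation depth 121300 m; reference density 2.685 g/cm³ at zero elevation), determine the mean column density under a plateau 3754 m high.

Pratt balance: ρ_ref D = ρ (D + h).
ρ = ρ_ref D/(D + h) = 2.685 × 121300 m/(121300 m + 3754 m) = 2.6 g/cm³.

2.6 g/cm³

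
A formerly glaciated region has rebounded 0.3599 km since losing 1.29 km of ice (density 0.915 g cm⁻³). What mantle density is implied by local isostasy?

ρ_m = ρ_ice t / u = 0.915 × 1.29 km/0.3599 km = 3.28 g cm⁻³.

3.28 g cm⁻³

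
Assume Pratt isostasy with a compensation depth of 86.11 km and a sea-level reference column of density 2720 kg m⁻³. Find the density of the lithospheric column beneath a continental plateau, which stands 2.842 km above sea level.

Pratt balance: ρ_ref D = ρ (D + h).
ρ = ρ_ref D/(D + h) = 2720 × 86.11 km/(86.11 km + 2.842 km) = 2630 kg m⁻³.

2630 kg m⁻³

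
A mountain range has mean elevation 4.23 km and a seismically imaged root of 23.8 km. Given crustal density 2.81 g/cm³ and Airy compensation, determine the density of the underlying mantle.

Airy balance: ρ_c h = (ρ_m − ρ_c) r → ρ_m = ρ_c (1 + h/r).
ρ_m = 2.81 × (1 + 4.23 km/23.8 km) = 3.31 g/cm³.

3.31 g/cm³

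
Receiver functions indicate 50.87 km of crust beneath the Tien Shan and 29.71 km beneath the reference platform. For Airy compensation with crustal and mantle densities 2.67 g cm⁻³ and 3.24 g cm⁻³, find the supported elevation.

Excess crust Δ = 50.87 km − 29.71 km = 21.16 km, split between elevation h and root r with h + r = Δ.
Airy balance ρ_c h = (ρ_m − ρ_c) r gives r = h ρ_c/(ρ_m − ρ_c), so h (1 + ρ_c/(ρ_m − ρ_c)) = Δ, i.e. h = Δ (ρ_m − ρ_c)/ρ_m.
h = 21.16 km × 0.57/3.24 = 3.72 km.

3.72 km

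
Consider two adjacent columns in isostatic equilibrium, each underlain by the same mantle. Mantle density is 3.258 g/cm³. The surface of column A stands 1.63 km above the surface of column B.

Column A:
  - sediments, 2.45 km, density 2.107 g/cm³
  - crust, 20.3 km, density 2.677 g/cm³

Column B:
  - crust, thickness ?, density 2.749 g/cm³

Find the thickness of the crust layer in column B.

Take the compensation level at the base of the deeper column (depth z_c below the surface of column A) and equate Σ ρ_i t_i down to z_c; mantle fills any gap and the z_c terms cancel.
Column A: 2.45×2.107 + 20.3×2.677 + (z_c − 22.75)×3.258
Column B: 1.63×0 + x×2.749 + (z_c − 1.63 − 0 − x)×3.258
The z_c×3.258 term appears on both sides and cancels. Collect the known terms of each column as K = Σ(ρt)_known − 3.258 × (depth of known layers): K_A = 59.50525 − 3.258×22.75 = −14.61425; K_B = 0 − 3.258×(1.63 + 0) = −5.31054.
Balance: K_A = K_B − x×(3.258 − 2.749), so x = (K_B − K_A)/(3.258 − 2.749) = 9.30371/0.509 = 18.3 km.

18.3 km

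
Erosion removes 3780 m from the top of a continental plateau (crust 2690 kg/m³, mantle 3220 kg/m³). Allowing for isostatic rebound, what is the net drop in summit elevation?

Rebound u = e ρ_c/ρ_m = 3780 m × 2690/3220 = 3158 m.
Net surface drop = e − u = 3780 m − 3158 m = e (ρ_m − ρ_c)/ρ_m = 622 m.

622 m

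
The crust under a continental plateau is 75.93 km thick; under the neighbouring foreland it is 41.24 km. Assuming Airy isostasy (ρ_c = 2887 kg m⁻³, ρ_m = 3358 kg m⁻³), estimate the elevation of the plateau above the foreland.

Excess crust Δ = 75.93 km − 41.24 km = 34.69 km, split between elevation h and root r with h + r = Δ.
Airy balance ρ_c h = (ρ_m − ρ_c) r gives r = h ρ_c/(ρ_m − ρ_c), so h (1 + ρ_c/(ρ_m − ρ_c)) = Δ, i.e. h = Δ (ρ_m − ρ_c)/ρ_m.
h = 34.69 km × 471/3358 = 4.87 km.

4.87 km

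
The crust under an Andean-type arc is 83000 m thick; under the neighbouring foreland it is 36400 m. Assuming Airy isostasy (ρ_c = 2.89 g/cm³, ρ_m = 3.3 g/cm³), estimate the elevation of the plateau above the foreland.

5790 m

Excess crust Δ = 83000 m − 36400 m = 46600 m, split between elevation h and root r with h + r = Δ.
Airy balance ρ_c h = (ρ_m − ρ_c) r gives r = h ρ_c/(ρ_m − ρ_c), so h (1 + ρ_c/(ρ_m − ρ_c)) = Δ, i.e. h = Δ (ρ_m − ρ_c)/ρ_m.
h = 46600 m × 0.41/3.3 = 5790 m.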